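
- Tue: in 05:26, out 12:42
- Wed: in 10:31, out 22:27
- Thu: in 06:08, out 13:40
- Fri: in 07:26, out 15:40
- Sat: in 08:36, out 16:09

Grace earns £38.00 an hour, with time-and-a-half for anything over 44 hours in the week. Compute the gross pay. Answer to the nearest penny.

Tue: 05:26–12:42 = 7 h 16 min
Wed: 10:31–22:27 = 11 h 56 min
Thu: 06:08–13:40 = 7 h 32 min
Fri: 07:26–15:40 = 8 h 14 min
Sat: 08:36–16:09 = 7 h 33 min
Total worked: 42 h 31 min = 2551 min.
Regular 42 h 31 min = 2551 min at £38.00/h; overtime 0 h 0 min = 0 min at £57.00/h.
Pay = (2551 × £38.00 + 0 × £57.00) ÷ 60 = £1615.63.

£1615.63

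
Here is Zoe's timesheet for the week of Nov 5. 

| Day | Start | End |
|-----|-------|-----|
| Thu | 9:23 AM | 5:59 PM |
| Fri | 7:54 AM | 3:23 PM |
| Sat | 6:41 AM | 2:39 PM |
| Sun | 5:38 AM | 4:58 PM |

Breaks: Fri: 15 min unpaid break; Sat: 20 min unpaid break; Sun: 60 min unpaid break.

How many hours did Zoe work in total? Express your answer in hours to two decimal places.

33.80 hours

Thu: 9:23 AM–5:59 PM = 8 h 36 min
Fri: 7:54 AM–3:23 PM = 7 h 29 min; less 15 min break → 7 h 14 min
Sat: 6:41 AM–2:39 PM = 7 h 58 min; less 20 min break → 7 h 38 min
Sun: 5:38 AM–4:58 PM = 11 h 20 min; less 60 min break → 10 h 20 min
Total: 8 h 36 min + 7 h 14 min + 7 h 38 min + 10 h 20 min = 33 h 48 min.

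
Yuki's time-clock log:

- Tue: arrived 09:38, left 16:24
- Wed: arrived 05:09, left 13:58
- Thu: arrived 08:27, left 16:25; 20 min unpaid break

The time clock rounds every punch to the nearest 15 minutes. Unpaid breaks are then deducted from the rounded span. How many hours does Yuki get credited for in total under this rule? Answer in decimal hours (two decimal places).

Tue: in 09:38→09:45, out 16:24→16:30; 6 h 45 min
Wed: in 05:09→05:15, out 13:58→14:00; 8 h 45 min
Thu: in 08:27→08:30, out 16:25→16:30; 8 h 0 min − 20 min = 7 h 40 min
Total credited: 23 h 10 min.

23.17 hours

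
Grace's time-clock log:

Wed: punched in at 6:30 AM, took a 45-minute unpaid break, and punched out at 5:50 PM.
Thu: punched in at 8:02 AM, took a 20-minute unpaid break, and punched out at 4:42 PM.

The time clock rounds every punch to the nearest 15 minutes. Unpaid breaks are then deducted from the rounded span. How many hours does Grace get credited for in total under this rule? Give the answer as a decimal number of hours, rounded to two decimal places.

Wed: in 6:30 AM→6:30 AM, out 5:50 PM→5:45 PM; 11 h 15 min − 45 min = 10 h 30 min
Thu: in 8:02 AM→8:00 AM, out 4:42 PM→4:45 PM; 8 h 45 min − 20 min = 8 h 25 min
Total credited: 18 h 55 min.

18.92 hours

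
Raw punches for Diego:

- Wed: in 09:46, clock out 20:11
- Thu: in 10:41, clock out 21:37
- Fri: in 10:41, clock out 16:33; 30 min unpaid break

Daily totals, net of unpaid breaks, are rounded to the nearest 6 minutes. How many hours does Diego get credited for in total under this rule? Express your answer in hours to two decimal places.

26.70 hours

Wed: 09:46–20:11 = 10 h 25 min → rounds to 10 h 24 min
Thu: 10:41–21:37 = 10 h 56 min → rounds to 10 h 54 min
Fri: 10:41–16:33 = 5 h 52 min − 30 min = 5 h 22 min → rounds to 5 h 24 min
Total credited: 26 h 42 min.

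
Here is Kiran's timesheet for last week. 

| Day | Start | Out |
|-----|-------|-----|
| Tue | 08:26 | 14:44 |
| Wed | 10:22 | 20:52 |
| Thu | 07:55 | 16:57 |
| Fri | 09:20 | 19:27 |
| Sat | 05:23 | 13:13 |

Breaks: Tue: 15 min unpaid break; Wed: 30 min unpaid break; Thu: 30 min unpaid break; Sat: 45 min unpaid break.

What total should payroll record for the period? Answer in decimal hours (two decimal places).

Tue: 08:26–14:44 = 6 h 18 min; less 15 min break → 6 h 3 min
Wed: 10:22–20:52 = 10 h 30 min; less 30 min break → 10 h 0 min
Thu: 07:55–16:57 = 9 h 2 min; less 30 min break → 8 h 32 min
Fri: 09:20–19:27 = 10 h 7 min
Sat: 05:23–13:13 = 7 h 50 min; less 45 min break → 7 h 5 min
Total: 6 h 3 min + 10 h 0 min + 8 h 32 min + 10 h 7 min + 7 h 5 min = 41 h 47 min.

41.78 hours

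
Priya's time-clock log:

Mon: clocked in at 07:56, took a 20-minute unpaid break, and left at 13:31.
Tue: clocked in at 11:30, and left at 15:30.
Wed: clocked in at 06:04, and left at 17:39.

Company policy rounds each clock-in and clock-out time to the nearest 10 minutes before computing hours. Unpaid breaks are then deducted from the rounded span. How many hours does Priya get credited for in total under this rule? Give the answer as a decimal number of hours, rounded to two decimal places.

20.83 hours

Mon: in 07:56→08:00, out 13:31→13:30; 5 h 30 min − 20 min = 5 h 10 min
Tue: in 11:30→11:30, out 15:30→15:30; 4 h 0 min
Wed: in 06:04→06:00, out 17:39→17:40; 11 h 40 min
Total credited: 20 h 50 min.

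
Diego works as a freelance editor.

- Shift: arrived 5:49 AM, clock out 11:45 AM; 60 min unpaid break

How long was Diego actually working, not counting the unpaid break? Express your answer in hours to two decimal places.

Shift: 5:49 AM–11:45 AM = 5 h 56 min; less 60 min break → 4 h 56 min

4.93 hours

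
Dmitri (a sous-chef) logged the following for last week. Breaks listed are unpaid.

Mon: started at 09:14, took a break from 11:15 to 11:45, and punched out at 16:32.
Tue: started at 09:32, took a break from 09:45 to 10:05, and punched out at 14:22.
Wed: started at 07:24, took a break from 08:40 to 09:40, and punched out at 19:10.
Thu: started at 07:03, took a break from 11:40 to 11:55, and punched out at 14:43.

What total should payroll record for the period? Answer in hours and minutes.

29 h 29 min

Mon: 09:14–16:32 = 7 h 18 min; less 30 min break → 6 h 48 min
Tue: 09:32–14:22 = 4 h 50 min; less 20 min break → 4 h 30 min
Wed: 07:24–19:10 = 11 h 46 min; less 60 min break → 10 h 46 min
Thu: 07:03–14:43 = 7 h 40 min; less 15 min break → 7 h 25 min
Total: 6 h 48 min + 4 h 30 min + 10 h 46 min + 7 h 25 min = 29 h 29 min.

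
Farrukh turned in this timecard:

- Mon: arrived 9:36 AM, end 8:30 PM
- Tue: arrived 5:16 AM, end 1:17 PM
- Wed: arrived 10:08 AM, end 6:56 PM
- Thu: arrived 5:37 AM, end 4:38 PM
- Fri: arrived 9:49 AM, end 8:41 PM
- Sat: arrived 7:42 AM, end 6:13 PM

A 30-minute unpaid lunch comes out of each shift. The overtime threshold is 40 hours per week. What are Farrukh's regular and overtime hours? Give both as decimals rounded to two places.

Regular 40.00 hours, overtime 17.12 hours

Mon: 9:36 AM–8:30 PM = 10 h 54 min; less 30 min break → 10 h 24 min
Tue: 5:16 AM–1:17 PM = 8 h 1 min; less 30 min break → 7 h 31 min
Wed: 10:08 AM–6:56 PM = 8 h 48 min; less 30 min break → 8 h 18 min
Thu: 5:37 AM–4:38 PM = 11 h 1 min; less 30 min break → 10 h 31 min
Fri: 9:49 AM–8:41 PM = 10 h 52 min; less 30 min break → 10 h 22 min
Sat: 7:42 AM–6:13 PM = 10 h 31 min; less 30 min break → 10 h 1 min
Total worked: 57 h 7 min = 57.12 h.
Threshold 40 h → overtime 17 h 7 min, regular 40 h 0 min.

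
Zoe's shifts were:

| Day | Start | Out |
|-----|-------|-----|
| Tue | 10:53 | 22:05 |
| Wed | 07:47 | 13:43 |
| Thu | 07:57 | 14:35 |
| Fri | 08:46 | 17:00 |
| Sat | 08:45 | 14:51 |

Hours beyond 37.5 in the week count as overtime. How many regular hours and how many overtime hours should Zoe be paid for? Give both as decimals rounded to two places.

Tue: 10:53–22:05 = 11 h 12 min
Wed: 07:47–13:43 = 5 h 56 min
Thu: 07:57–14:35 = 6 h 38 min
Fri: 08:46–17:00 = 8 h 14 min
Sat: 08:45–14:51 = 6 h 6 min
Total worked: 38 h 6 min = 38.10 h.
Threshold 37.5 h → overtime 0 h 36 min, regular 37 h 30 min.

Regular 37.50 hours, overtime 0.60 hours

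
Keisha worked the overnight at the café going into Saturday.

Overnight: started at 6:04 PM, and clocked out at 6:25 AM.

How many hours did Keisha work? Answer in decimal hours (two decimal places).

12.35 hours

Overnight: 6:04 PM → midnight = 5 h 56 min; midnight → 6:25 AM = 6 h 25 min; span 12 h 21 min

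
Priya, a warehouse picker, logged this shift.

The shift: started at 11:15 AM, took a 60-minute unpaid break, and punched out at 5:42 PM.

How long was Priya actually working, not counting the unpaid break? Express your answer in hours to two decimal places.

The shift: 11:15 AM–5:42 PM = 6 h 27 min; less 60 min break → 5 h 27 min

5.45 hours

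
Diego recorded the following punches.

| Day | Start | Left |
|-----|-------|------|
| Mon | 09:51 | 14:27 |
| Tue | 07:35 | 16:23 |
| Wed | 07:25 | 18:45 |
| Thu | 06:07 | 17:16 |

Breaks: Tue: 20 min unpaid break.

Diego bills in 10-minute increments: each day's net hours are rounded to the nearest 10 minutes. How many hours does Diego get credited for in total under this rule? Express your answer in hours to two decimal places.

Mon: 09:51–14:27 = 4 h 36 min → rounds to 4 h 40 min
Tue: 07:35–16:23 = 8 h 48 min − 20 min = 8 h 28 min → rounds to 8 h 30 min
Wed: 07:25–18:45 = 11 h 20 min → rounds to 11 h 20 min
Thu: 06:07–17:16 = 11 h 9 min → rounds to 11 h 10 min
Total credited: 35 h 40 min.

35.67 hours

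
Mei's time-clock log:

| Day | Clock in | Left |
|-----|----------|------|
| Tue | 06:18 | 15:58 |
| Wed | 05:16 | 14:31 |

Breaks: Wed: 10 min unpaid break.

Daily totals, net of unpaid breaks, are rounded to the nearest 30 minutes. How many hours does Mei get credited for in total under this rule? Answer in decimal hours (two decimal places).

18.50 hours

Tue: 06:18–15:58 = 9 h 40 min → rounds to 9 h 30 min
Wed: 05:16–14:31 = 9 h 15 min − 10 min = 9 h 5 min → rounds to 9 h 0 min
Total credited: 18 h 30 min.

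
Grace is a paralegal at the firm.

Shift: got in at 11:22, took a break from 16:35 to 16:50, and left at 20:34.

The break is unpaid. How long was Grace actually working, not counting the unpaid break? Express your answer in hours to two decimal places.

8.95 hours

Shift: 11:22–20:34 = 9 h 12 min; less 15 min break → 8 h 57 min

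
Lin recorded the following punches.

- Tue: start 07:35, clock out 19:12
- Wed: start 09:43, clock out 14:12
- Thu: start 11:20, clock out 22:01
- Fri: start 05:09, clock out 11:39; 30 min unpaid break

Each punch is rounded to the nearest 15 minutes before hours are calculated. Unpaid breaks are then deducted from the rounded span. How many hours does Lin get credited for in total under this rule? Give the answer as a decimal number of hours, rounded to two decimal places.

33.00 hours

Tue: in 07:35→07:30, out 19:12→19:15; 11 h 45 min
Wed: in 09:43→09:45, out 14:12→14:15; 4 h 30 min
Thu: in 11:20→11:15, out 22:01→22:00; 10 h 45 min
Fri: in 05:09→05:15, out 11:39→11:45; 6 h 30 min − 30 min = 6 h 0 min
Total credited: 33 h 0 min.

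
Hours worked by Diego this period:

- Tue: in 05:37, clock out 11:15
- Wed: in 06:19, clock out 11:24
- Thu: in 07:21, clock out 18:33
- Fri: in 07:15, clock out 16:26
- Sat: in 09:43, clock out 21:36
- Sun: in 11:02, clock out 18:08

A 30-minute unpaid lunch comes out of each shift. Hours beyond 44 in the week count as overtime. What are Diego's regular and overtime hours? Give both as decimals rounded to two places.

Tue: 05:37–11:15 = 5 h 38 min; less 30 min break → 5 h 8 min
Wed: 06:19–11:24 = 5 h 5 min; less 30 min break → 4 h 35 min
Thu: 07:21–18:33 = 11 h 12 min; less 30 min break → 10 h 42 min
Fri: 07:15–16:26 = 9 h 11 min; less 30 min break → 8 h 41 min
Sat: 09:43–21:36 = 11 h 53 min; less 30 min break → 11 h 23 min
Sun: 11:02–18:08 = 7 h 6 min; less 30 min break → 6 h 36 min
Total worked: 47 h 5 min = 47.08 h.
Threshold 44 h → overtime 3 h 5 min, regular 44 h 0 min.

Regular 44.00 hours, overtime 3.08 hours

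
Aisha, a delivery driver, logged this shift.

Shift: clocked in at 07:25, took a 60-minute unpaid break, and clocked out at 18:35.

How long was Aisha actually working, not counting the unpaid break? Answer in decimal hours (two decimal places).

Shift: 07:25–18:35 = 11 h 10 min; less 60 min break → 10 h 10 min

10.17 hours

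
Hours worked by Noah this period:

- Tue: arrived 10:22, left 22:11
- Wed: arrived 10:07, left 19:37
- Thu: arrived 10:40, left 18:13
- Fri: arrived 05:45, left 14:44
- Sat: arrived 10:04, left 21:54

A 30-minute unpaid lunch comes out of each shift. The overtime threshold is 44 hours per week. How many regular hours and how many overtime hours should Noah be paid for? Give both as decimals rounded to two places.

Regular 44.00 hours, overtime 3.18 hours

Tue: 10:22–22:11 = 11 h 49 min; less 30 min break → 11 h 19 min
Wed: 10:07–19:37 = 9 h 30 min; less 30 min break → 9 h 0 min
Thu: 10:40–18:13 = 7 h 33 min; less 30 min break → 7 h 3 min
Fri: 05:45–14:44 = 8 h 59 min; less 30 min break → 8 h 29 min
Sat: 10:04–21:54 = 11 h 50 min; less 30 min break → 11 h 20 min
Total worked: 47 h 11 min = 47.18 h.
Threshold 44 h → overtime 3 h 11 min, regular 44 h 0 min.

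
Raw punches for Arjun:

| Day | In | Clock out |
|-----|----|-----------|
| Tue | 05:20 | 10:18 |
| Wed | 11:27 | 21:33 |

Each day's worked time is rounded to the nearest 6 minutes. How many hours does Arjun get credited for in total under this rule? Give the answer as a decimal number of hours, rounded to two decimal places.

15.10 hours

Tue: 05:20–10:18 = 4 h 58 min → rounds to 5 h 0 min
Wed: 11:27–21:33 = 10 h 6 min → rounds to 10 h 6 min
Total credited: 15 h 6 min.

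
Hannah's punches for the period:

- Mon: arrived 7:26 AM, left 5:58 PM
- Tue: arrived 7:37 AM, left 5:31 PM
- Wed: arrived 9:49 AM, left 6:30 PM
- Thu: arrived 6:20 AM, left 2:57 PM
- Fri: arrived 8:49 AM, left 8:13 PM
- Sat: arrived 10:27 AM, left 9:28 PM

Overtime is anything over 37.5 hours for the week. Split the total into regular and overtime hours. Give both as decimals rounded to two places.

Regular 37.50 hours, overtime 22.65 hours

Mon: 7:26 AM–5:58 PM = 10 h 32 min
Tue: 7:37 AM–5:31 PM = 9 h 54 min
Wed: 9:49 AM–6:30 PM = 8 h 41 min
Thu: 6:20 AM–2:57 PM = 8 h 37 min
Fri: 8:49 AM–8:13 PM = 11 h 24 min
Sat: 10:27 AM–9:28 PM = 11 h 1 min
Total worked: 60 h 9 min = 60.15 h.
Threshold 37.5 h → overtime 22 h 39 min, regular 37 h 30 min.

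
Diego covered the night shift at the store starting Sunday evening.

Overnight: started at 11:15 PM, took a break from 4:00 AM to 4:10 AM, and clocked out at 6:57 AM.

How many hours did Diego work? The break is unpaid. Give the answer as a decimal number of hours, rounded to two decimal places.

7.53 hours

Overnight: 11:15 PM → midnight = 0 h 45 min; midnight → 6:57 AM = 6 h 57 min; span 7 h 42 min; less 10 min break → 7 h 32 min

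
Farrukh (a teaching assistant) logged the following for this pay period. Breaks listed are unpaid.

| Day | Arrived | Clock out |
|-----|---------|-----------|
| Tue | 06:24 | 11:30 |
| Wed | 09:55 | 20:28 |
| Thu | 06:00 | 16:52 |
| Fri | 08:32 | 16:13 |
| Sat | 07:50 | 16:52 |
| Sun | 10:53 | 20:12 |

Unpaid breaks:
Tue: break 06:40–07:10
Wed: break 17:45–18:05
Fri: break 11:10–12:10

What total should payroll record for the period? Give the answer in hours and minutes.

Tue: 06:24–11:30 = 5 h 6 min; less 30 min break → 4 h 36 min
Wed: 09:55–20:28 = 10 h 33 min; less 20 min break → 10 h 13 min
Thu: 06:00–16:52 = 10 h 52 min
Fri: 08:32–16:13 = 7 h 41 min; less 60 min break → 6 h 41 min
Sat: 07:50–16:52 = 9 h 2 min
Sun: 10:53–20:12 = 9 h 19 min
Total: 4 h 36 min + 10 h 13 min + 10 h 52 min + 6 h 41 min + 9 h 2 min + 9 h 19 min = 50 h 43 min.

50 h 43 min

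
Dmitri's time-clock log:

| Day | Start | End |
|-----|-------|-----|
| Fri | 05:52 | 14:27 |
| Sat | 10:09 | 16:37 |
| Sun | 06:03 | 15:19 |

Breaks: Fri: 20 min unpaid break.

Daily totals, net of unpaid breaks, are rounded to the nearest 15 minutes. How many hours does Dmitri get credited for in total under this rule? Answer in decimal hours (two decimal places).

24.00 hours

Fri: 05:52–14:27 = 8 h 35 min − 20 min = 8 h 15 min → rounds to 8 h 15 min
Sat: 10:09–16:37 = 6 h 28 min → rounds to 6 h 30 min
Sun: 06:03–15:19 = 9 h 16 min → rounds to 9 h 15 min
Total credited: 24 h 0 min.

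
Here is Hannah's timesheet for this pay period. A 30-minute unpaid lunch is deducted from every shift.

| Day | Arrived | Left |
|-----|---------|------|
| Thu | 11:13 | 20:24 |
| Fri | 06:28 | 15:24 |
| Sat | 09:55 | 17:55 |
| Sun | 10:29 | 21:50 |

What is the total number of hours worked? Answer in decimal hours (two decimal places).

Thu: 11:13–20:24 = 9 h 11 min; less 30 min break → 8 h 41 min
Fri: 06:28–15:24 = 8 h 56 min; less 30 min break → 8 h 26 min
Sat: 09:55–17:55 = 8 h 0 min; less 30 min break → 7 h 30 min
Sun: 10:29–21:50 = 11 h 21 min; less 30 min break → 10 h 51 min
Total: 8 h 41 min + 8 h 26 min + 7 h 30 min + 10 h 51 min = 35 h 28 min.

35.47 hours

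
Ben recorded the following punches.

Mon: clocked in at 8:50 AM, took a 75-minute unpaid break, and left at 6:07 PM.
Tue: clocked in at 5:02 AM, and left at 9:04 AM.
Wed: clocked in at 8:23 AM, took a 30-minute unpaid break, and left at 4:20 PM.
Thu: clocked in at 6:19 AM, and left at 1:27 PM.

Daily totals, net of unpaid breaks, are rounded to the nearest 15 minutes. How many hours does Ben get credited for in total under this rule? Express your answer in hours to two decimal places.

26.75 hours

Mon: 8:50 AM–6:07 PM = 9 h 17 min − 75 min = 8 h 2 min → rounds to 8 h 0 min
Tue: 5:02 AM–9:04 AM = 4 h 2 min → rounds to 4 h 0 min
Wed: 8:23 AM–4:20 PM = 7 h 57 min − 30 min = 7 h 27 min → rounds to 7 h 30 min
Thu: 6:19 AM–1:27 PM = 7 h 8 min → rounds to 7 h 15 min
Total credited: 26 h 45 min.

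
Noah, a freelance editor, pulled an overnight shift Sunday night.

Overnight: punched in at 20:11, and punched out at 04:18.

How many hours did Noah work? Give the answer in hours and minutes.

Overnight: 20:11 → midnight = 3 h 49 min; midnight → 04:18 = 4 h 18 min; span 8 h 7 min

8 h 7 min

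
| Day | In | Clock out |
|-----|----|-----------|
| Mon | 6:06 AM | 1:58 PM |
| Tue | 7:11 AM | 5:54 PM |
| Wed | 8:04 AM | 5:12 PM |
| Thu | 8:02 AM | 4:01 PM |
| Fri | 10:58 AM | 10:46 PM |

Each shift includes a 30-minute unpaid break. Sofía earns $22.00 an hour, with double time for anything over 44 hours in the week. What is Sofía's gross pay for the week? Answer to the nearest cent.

Mon: 6:06 AM–1:58 PM = 7 h 52 min; less 30 min break → 7 h 22 min
Tue: 7:11 AM–5:54 PM = 10 h 43 min; less 30 min break → 10 h 13 min
Wed: 8:04 AM–5:12 PM = 9 h 8 min; less 30 min break → 8 h 38 min
Thu: 8:02 AM–4:01 PM = 7 h 59 min; less 30 min break → 7 h 29 min
Fri: 10:58 AM–10:46 PM = 11 h 48 min; less 30 min break → 11 h 18 min
Total worked: 45 h 0 min = 2700 min.
Regular 44 h 0 min = 2640 min at $22.00/h; overtime 1 h 0 min = 60 min at $44.00/h.
Pay = (2640 × $22.00 + 60 × $44.00) ÷ 60 = $1012.00.

$1012.00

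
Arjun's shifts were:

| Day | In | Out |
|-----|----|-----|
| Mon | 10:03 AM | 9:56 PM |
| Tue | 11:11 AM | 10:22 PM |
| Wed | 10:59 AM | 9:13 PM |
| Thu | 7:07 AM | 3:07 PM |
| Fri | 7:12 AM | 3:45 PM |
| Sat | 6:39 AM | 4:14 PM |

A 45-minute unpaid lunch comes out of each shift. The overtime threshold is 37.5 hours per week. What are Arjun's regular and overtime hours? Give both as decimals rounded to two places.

Mon: 10:03 AM–9:56 PM = 11 h 53 min; less 45 min break → 11 h 8 min
Tue: 11:11 AM–10:22 PM = 11 h 11 min; less 45 min break → 10 h 26 min
Wed: 10:59 AM–9:13 PM = 10 h 14 min; less 45 min break → 9 h 29 min
Thu: 7:07 AM–3:07 PM = 8 h 0 min; less 45 min break → 7 h 15 min
Fri: 7:12 AM–3:45 PM = 8 h 33 min; less 45 min break → 7 h 48 min
Sat: 6:39 AM–4:14 PM = 9 h 35 min; less 45 min break → 8 h 50 min
Total worked: 54 h 56 min = 54.93 h.
Threshold 37.5 h → overtime 17 h 26 min, regular 37 h 30 min.

Regular 37.50 hours, overtime 17.43 hours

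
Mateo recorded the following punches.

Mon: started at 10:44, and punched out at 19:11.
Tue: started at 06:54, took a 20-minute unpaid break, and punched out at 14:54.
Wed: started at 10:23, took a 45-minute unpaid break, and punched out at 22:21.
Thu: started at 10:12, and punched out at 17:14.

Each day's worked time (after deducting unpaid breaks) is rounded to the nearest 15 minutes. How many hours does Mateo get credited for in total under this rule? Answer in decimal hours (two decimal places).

Mon: 10:44–19:11 = 8 h 27 min → rounds to 8 h 30 min
Tue: 06:54–14:54 = 8 h 0 min − 20 min = 7 h 40 min → rounds to 7 h 45 min
Wed: 10:23–22:21 = 11 h 58 min − 45 min = 11 h 13 min → rounds to 11 h 15 min
Thu: 10:12–17:14 = 7 h 2 min → rounds to 7 h 0 min
Total credited: 34 h 30 min.

34.50 hours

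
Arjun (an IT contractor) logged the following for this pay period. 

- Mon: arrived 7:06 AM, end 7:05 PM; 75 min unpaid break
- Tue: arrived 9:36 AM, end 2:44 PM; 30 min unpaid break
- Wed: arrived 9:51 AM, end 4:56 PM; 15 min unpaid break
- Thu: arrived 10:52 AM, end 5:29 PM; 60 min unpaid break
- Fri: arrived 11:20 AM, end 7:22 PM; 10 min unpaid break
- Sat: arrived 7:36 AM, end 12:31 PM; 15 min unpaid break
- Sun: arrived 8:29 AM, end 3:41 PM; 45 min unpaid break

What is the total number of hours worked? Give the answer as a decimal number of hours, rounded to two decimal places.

Mon: 7:06 AM–7:05 PM = 11 h 59 min; less 75 min break → 10 h 44 min
Tue: 9:36 AM–2:44 PM = 5 h 8 min; less 30 min break → 4 h 38 min
Wed: 9:51 AM–4:56 PM = 7 h 5 min; less 15 min break → 6 h 50 min
Thu: 10:52 AM–5:29 PM = 6 h 37 min; less 60 min break → 5 h 37 min
Fri: 11:20 AM–7:22 PM = 8 h 2 min; less 10 min break → 7 h 52 min
Sat: 7:36 AM–12:31 PM = 4 h 55 min; less 15 min break → 4 h 40 min
Sun: 8:29 AM–3:41 PM = 7 h 12 min; less 45 min break → 6 h 27 min
Total: 10 h 44 min + 4 h 38 min + 6 h 50 min + 5 h 37 min + 7 h 52 min + 4 h 40 min + 6 h 27 min = 46 h 48 min.

46.80 hours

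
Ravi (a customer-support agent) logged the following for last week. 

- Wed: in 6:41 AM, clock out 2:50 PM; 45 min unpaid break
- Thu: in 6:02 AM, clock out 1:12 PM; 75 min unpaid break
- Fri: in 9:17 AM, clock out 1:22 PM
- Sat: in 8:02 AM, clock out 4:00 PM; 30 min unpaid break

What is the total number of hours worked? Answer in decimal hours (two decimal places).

24.87 hours

Wed: 6:41 AM–2:50 PM = 8 h 9 min; less 45 min break → 7 h 24 min
Thu: 6:02 AM–1:12 PM = 7 h 10 min; less 75 min break → 5 h 55 min
Fri: 9:17 AM–1:22 PM = 4 h 5 min
Sat: 8:02 AM–4:00 PM = 7 h 58 min; less 30 min break → 7 h 28 min
Total: 7 h 24 min + 5 h 55 min + 4 h 5 min + 7 h 28 min = 24 h 52 min.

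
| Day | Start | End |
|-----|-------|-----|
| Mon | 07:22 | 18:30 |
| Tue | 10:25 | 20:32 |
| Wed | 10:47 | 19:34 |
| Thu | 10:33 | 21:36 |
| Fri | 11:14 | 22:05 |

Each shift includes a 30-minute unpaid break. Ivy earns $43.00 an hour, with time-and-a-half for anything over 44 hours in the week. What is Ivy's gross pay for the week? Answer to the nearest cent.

$2242.45

Mon: 07:22–18:30 = 11 h 8 min; less 30 min break → 10 h 38 min
Tue: 10:25–20:32 = 10 h 7 min; less 30 min break → 9 h 37 min
Wed: 10:47–19:34 = 8 h 47 min; less 30 min break → 8 h 17 min
Thu: 10:33–21:36 = 11 h 3 min; less 30 min break → 10 h 33 min
Fri: 11:14–22:05 = 10 h 51 min; less 30 min break → 10 h 21 min
Total worked: 49 h 26 min = 2966 min.
Regular 44 h 0 min = 2640 min at $43.00/h; overtime 5 h 26 min = 326 min at $64.50/h.
Pay = (2640 × $43.00 + 326 × $64.50) ÷ 60 = $2242.45.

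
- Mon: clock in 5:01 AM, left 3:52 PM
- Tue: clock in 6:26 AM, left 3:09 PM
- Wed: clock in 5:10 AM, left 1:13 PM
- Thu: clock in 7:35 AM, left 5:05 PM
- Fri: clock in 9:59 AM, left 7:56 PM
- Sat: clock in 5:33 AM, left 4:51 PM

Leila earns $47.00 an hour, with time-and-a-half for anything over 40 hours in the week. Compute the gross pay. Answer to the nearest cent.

Mon: 5:01 AM–3:52 PM = 10 h 51 min
Tue: 6:26 AM–3:09 PM = 8 h 43 min
Wed: 5:10 AM–1:13 PM = 8 h 3 min
Thu: 7:35 AM–5:05 PM = 9 h 30 min
Fri: 9:59 AM–7:56 PM = 9 h 57 min
Sat: 5:33 AM–4:51 PM = 11 h 18 min
Total worked: 58 h 22 min = 3502 min.
Regular 40 h 0 min = 2400 min at $47.00/h; overtime 18 h 22 min = 1102 min at $70.50/h.
Pay = (2400 × $47.00 + 1102 × $70.50) ÷ 60 = $3174.85.

$3174.85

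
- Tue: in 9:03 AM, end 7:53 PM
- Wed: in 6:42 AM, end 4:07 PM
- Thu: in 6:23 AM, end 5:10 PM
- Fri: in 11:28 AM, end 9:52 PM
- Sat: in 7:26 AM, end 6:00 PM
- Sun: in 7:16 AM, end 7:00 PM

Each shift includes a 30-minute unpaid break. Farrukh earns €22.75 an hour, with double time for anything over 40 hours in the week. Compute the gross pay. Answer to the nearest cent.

€1853.37

Tue: 9:03 AM–7:53 PM = 10 h 50 min; less 30 min break → 10 h 20 min
Wed: 6:42 AM–4:07 PM = 9 h 25 min; less 30 min break → 8 h 55 min
Thu: 6:23 AM–5:10 PM = 10 h 47 min; less 30 min break → 10 h 17 min
Fri: 11:28 AM–9:52 PM = 10 h 24 min; less 30 min break → 9 h 54 min
Sat: 7:26 AM–6:00 PM = 10 h 34 min; less 30 min break → 10 h 4 min
Sun: 7:16 AM–7:00 PM = 11 h 44 min; less 30 min break → 11 h 14 min
Total worked: 60 h 44 min = 3644 min.
Regular 40 h 0 min = 2400 min at €22.75/h; overtime 20 h 44 min = 1244 min at €45.50/h.
Pay = (2400 × €22.75 + 1244 × €45.50) ÷ 60 = €1853.37.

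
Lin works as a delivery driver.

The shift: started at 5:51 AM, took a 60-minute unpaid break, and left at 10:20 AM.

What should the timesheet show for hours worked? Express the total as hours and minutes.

The shift: 5:51 AM–10:20 AM = 4 h 29 min; less 60 min break → 3 h 29 min

3 h 29 min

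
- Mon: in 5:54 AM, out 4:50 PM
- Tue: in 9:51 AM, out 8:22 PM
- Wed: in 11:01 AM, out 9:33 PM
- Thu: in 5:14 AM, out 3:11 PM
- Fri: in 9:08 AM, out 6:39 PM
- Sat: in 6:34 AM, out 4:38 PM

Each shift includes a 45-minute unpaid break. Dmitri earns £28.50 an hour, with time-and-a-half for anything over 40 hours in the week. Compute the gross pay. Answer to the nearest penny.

£1867.46

Mon: 5:54 AM–4:50 PM = 10 h 56 min; less 45 min break → 10 h 11 min
Tue: 9:51 AM–8:22 PM = 10 h 31 min; less 45 min break → 9 h 46 min
Wed: 11:01 AM–9:33 PM = 10 h 32 min; less 45 min break → 9 h 47 min
Thu: 5:14 AM–3:11 PM = 9 h 57 min; less 45 min break → 9 h 12 min
Fri: 9:08 AM–6:39 PM = 9 h 31 min; less 45 min break → 8 h 46 min
Sat: 6:34 AM–4:38 PM = 10 h 4 min; less 45 min break → 9 h 19 min
Total worked: 57 h 1 min = 3421 min.
Regular 40 h 0 min = 2400 min at £28.50/h; overtime 17 h 1 min = 1021 min at £42.75/h.
Pay = (2400 × £28.50 + 1021 × £42.75) ÷ 60 = £1867.46.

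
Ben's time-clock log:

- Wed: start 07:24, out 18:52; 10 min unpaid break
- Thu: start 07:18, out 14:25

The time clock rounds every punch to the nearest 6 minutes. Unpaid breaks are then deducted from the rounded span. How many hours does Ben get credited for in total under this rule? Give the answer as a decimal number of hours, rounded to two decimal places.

Wed: in 07:24→07:24, out 18:52→18:54; 11 h 30 min − 10 min = 11 h 20 min
Thu: in 07:18→07:18, out 14:25→14:24; 7 h 6 min
Total credited: 18 h 26 min.

18.43 hours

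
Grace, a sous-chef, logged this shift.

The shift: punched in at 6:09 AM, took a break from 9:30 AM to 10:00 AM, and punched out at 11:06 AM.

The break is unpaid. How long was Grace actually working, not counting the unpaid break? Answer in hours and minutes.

The shift: 6:09 AM–11:06 AM = 4 h 57 min; less 30 min break → 4 h 27 min

4 h 27 min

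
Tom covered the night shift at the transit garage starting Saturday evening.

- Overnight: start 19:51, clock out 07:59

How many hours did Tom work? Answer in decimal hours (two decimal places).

Overnight: 19:51 → midnight = 4 h 9 min; midnight → 07:59 = 7 h 59 min; span 12 h 8 min

12.13 hours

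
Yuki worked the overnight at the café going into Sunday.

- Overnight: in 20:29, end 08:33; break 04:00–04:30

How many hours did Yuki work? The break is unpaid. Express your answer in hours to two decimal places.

11.57 hours

Overnight: 20:29 → midnight = 3 h 31 min; midnight → 08:33 = 8 h 33 min; span 12 h 4 min; less 30 min break → 11 h 34 min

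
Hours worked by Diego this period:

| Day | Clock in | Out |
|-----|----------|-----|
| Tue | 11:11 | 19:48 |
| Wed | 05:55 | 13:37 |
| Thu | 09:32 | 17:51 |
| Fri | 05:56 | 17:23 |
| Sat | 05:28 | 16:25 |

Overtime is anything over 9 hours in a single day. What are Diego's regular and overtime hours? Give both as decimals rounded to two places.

Tue: 11:11–19:48 = 8 h 37 min
Wed: 05:55–13:37 = 7 h 42 min
Thu: 09:32–17:51 = 8 h 19 min
Fri: 05:56–17:23 = 11 h 27 min
Sat: 05:28–16:25 = 10 h 57 min
Tue reg 8 h 37 min / OT 0 h 0 min; Wed reg 7 h 42 min / OT 0 h 0 min; Thu reg 8 h 19 min / OT 0 h 0 min; Fri reg 9 h 0 min / OT 2 h 27 min; Sat reg 9 h 0 min / OT 1 h 57 min.
Totals: regular 42 h 38 min, overtime 4 h 24 min.

Regular 42.63 hours, overtime 4.40 hours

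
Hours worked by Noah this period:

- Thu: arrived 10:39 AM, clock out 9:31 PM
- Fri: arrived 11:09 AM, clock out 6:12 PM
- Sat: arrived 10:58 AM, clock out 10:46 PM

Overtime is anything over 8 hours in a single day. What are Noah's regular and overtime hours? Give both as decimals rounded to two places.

Thu: 10:39 AM–9:31 PM = 10 h 52 min
Fri: 11:09 AM–6:12 PM = 7 h 3 min
Sat: 10:58 AM–10:46 PM = 11 h 48 min
Thu reg 8 h 0 min / OT 2 h 52 min; Fri reg 7 h 3 min / OT 0 h 0 min; Sat reg 8 h 0 min / OT 3 h 48 min.
Totals: regular 23 h 3 min, overtime 6 h 40 min.

Regular 23.05 hours, overtime 6.67 hours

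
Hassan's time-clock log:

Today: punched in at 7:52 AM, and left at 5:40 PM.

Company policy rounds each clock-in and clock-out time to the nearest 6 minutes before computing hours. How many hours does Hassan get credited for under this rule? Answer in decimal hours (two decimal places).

Today: in 7:52 AM→7:54 AM, out 5:40 PM→5:42 PM; 9 h 48 min

9.80 hours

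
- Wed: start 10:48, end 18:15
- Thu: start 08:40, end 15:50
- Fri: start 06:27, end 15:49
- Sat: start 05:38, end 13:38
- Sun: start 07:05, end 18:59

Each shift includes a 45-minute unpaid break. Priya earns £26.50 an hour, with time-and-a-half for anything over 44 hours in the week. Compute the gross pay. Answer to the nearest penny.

Wed: 10:48–18:15 = 7 h 27 min; less 45 min break → 6 h 42 min
Thu: 08:40–15:50 = 7 h 10 min; less 45 min break → 6 h 25 min
Fri: 06:27–15:49 = 9 h 22 min; less 45 min break → 8 h 37 min
Sat: 05:38–13:38 = 8 h 0 min; less 45 min break → 7 h 15 min
Sun: 07:05–18:59 = 11 h 54 min; less 45 min break → 11 h 9 min
Total worked: 40 h 8 min = 2408 min.
Regular 40 h 8 min = 2408 min at £26.50/h; overtime 0 h 0 min = 0 min at £39.75/h.
Pay = (2408 × £26.50 + 0 × £39.75) ÷ 60 = £1063.53.

£1063.53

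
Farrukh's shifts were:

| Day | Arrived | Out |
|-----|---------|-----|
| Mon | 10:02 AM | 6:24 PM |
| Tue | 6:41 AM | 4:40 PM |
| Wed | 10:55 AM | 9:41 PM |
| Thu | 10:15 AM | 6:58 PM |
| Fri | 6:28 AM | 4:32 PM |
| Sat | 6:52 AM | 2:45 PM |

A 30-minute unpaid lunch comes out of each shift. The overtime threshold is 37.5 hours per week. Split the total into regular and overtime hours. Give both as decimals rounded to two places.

Regular 37.50 hours, overtime 15.28 hours

Mon: 10:02 AM–6:24 PM = 8 h 22 min; less 30 min break → 7 h 52 min
Tue: 6:41 AM–4:40 PM = 9 h 59 min; less 30 min break → 9 h 29 min
Wed: 10:55 AM–9:41 PM = 10 h 46 min; less 30 min break → 10 h 16 min
Thu: 10:15 AM–6:58 PM = 8 h 43 min; less 30 min break → 8 h 13 min
Fri: 6:28 AM–4:32 PM = 10 h 4 min; less 30 min break → 9 h 34 min
Sat: 6:52 AM–2:45 PM = 7 h 53 min; less 30 min break → 7 h 23 min
Total worked: 52 h 47 min = 52.78 h.
Threshold 37.5 h → overtime 15 h 17 min, regular 37 h 30 min.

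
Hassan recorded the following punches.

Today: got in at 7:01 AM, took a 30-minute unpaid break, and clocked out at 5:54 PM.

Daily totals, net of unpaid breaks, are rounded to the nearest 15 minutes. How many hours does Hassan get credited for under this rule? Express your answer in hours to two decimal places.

Today: 7:01 AM–5:54 PM = 10 h 53 min − 30 min = 10 h 23 min → rounds to 10 h 30 min

10.50 hours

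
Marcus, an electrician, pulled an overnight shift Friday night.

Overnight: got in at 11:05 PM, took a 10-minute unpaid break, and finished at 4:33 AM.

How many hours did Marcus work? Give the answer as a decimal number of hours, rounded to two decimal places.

5.30 hours

Overnight: 11:05 PM → midnight = 0 h 55 min; midnight → 4:33 AM = 4 h 33 min; span 5 h 28 min; less 10 min break → 5 h 18 min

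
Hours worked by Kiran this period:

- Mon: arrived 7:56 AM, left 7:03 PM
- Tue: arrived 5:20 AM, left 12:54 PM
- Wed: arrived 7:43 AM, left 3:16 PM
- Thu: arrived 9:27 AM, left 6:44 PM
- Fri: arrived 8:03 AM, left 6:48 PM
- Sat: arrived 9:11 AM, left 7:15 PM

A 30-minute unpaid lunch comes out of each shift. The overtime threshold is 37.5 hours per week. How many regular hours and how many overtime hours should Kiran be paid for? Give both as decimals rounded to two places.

Mon: 7:56 AM–7:03 PM = 11 h 7 min; less 30 min break → 10 h 37 min
Tue: 5:20 AM–12:54 PM = 7 h 34 min; less 30 min break → 7 h 4 min
Wed: 7:43 AM–3:16 PM = 7 h 33 min; less 30 min break → 7 h 3 min
Thu: 9:27 AM–6:44 PM = 9 h 17 min; less 30 min break → 8 h 47 min
Fri: 8:03 AM–6:48 PM = 10 h 45 min; less 30 min break → 10 h 15 min
Sat: 9:11 AM–7:15 PM = 10 h 4 min; less 30 min break → 9 h 34 min
Total worked: 53 h 20 min = 53.33 h.
Threshold 37.5 h → overtime 15 h 50 min, regular 37 h 30 min.

Regular 37.50 hours, overtime 15.83 hours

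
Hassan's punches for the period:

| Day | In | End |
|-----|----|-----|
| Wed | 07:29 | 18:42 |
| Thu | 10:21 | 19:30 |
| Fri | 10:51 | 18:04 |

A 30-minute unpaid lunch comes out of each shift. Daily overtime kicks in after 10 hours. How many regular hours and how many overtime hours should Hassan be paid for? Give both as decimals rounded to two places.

Regular 25.37 hours, overtime 0.72 hours

Wed: 07:29–18:42 = 11 h 13 min; less 30 min break → 10 h 43 min
Thu: 10:21–19:30 = 9 h 9 min; less 30 min break → 8 h 39 min
Fri: 10:51–18:04 = 7 h 13 min; less 30 min break → 6 h 43 min
Wed reg 10 h 0 min / OT 0 h 43 min; Thu reg 8 h 39 min / OT 0 h 0 min; Fri reg 6 h 43 min / OT 0 h 0 min.
Totals: regular 25 h 22 min, overtime 0 h 43 min.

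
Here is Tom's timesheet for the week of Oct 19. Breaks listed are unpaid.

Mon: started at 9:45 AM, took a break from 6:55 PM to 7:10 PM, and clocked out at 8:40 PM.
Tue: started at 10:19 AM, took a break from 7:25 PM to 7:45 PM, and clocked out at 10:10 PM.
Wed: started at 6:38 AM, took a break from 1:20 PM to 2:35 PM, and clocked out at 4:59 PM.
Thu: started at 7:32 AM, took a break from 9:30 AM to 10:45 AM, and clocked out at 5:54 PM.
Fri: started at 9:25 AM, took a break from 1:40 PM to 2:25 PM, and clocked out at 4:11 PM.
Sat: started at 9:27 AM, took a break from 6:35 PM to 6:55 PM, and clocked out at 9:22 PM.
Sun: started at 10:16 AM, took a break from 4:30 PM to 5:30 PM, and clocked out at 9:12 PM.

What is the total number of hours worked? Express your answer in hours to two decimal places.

Mon: 9:45 AM–8:40 PM = 10 h 55 min; less 15 min break → 10 h 40 min
Tue: 10:19 AM–10:10 PM = 11 h 51 min; less 20 min break → 11 h 31 min
Wed: 6:38 AM–4:59 PM = 10 h 21 min; less 75 min break → 9 h 6 min
Thu: 7:32 AM–5:54 PM = 10 h 22 min; less 75 min break → 9 h 7 min
Fri: 9:25 AM–4:11 PM = 6 h 46 min; less 45 min break → 6 h 1 min
Sat: 9:27 AM–9:22 PM = 11 h 55 min; less 20 min break → 11 h 35 min
Sun: 10:16 AM–9:12 PM = 10 h 56 min; less 60 min break → 9 h 56 min
Total: 10 h 40 min + 11 h 31 min + 9 h 6 min + 9 h 7 min + 6 h 1 min + 11 h 35 min + 9 h 56 min = 67 h 56 min.

67.93 hours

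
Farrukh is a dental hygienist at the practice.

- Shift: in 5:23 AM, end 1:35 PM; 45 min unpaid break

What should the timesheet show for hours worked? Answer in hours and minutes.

7 h 27 min

Shift: 5:23 AM–1:35 PM = 8 h 12 min; less 45 min break → 7 h 27 min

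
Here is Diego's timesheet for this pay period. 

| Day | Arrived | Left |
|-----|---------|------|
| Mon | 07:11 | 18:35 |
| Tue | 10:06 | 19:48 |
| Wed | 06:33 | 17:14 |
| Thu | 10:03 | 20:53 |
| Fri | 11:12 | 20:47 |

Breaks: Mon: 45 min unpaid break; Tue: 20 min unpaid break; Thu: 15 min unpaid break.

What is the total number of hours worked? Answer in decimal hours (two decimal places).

50.87 hours

Mon: 07:11–18:35 = 11 h 24 min; less 45 min break → 10 h 39 min
Tue: 10:06–19:48 = 9 h 42 min; less 20 min break → 9 h 22 min
Wed: 06:33–17:14 = 10 h 41 min
Thu: 10:03–20:53 = 10 h 50 min; less 15 min break → 10 h 35 min
Fri: 11:12–20:47 = 9 h 35 min
Total: 10 h 39 min + 9 h 22 min + 10 h 41 min + 10 h 35 min + 9 h 35 min = 50 h 52 min.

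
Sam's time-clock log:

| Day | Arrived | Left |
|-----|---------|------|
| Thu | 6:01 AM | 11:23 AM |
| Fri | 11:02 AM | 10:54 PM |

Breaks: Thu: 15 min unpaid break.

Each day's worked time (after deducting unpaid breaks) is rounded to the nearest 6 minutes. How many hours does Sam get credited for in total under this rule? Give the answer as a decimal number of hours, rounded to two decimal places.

Thu: 6:01 AM–11:23 AM = 5 h 22 min − 15 min = 5 h 7 min → rounds to 5 h 6 min
Fri: 11:02 AM–10:54 PM = 11 h 52 min → rounds to 11 h 54 min
Total credited: 17 h 0 min.

17.00 hours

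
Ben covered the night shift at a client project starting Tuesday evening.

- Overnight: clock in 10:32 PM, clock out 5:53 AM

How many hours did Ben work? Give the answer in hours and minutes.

Overnight: 10:32 PM → midnight = 1 h 28 min; midnight → 5:53 AM = 5 h 53 min; span 7 h 21 min

7 h 21 min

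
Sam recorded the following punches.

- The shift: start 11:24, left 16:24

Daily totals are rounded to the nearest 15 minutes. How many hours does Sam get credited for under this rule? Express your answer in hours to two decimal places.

The shift: 11:24–16:24 = 5 h 0 min → rounds to 5 h 0 min

5.00 hours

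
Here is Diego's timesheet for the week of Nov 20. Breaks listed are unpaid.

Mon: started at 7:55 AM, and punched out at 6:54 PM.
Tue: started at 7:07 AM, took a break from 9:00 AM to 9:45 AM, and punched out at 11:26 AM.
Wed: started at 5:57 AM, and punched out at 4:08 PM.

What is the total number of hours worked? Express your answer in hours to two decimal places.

Mon: 7:55 AM–6:54 PM = 10 h 59 min
Tue: 7:07 AM–11:26 AM = 4 h 19 min; less 45 min break → 3 h 34 min
Wed: 5:57 AM–4:08 PM = 10 h 11 min
Total: 10 h 59 min + 3 h 34 min + 10 h 11 min = 24 h 44 min.

24.73 hours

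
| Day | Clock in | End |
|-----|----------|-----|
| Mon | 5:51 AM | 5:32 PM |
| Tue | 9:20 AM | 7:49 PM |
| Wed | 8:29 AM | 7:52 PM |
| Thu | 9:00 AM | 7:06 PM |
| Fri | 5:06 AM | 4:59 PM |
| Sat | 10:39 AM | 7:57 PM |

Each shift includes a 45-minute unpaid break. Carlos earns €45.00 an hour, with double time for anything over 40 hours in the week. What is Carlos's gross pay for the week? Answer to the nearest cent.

€3630.00

Mon: 5:51 AM–5:32 PM = 11 h 41 min; less 45 min break → 10 h 56 min
Tue: 9:20 AM–7:49 PM = 10 h 29 min; less 45 min break → 9 h 44 min
Wed: 8:29 AM–7:52 PM = 11 h 23 min; less 45 min break → 10 h 38 min
Thu: 9:00 AM–7:06 PM = 10 h 6 min; less 45 min break → 9 h 21 min
Fri: 5:06 AM–4:59 PM = 11 h 53 min; less 45 min break → 11 h 8 min
Sat: 10:39 AM–7:57 PM = 9 h 18 min; less 45 min break → 8 h 33 min
Total worked: 60 h 20 min = 3620 min.
Regular 40 h 0 min = 2400 min at €45.00/h; overtime 20 h 20 min = 1220 min at €90.00/h.
Pay = (2400 × €45.00 + 1220 × €90.00) ÷ 60 = €3630.00.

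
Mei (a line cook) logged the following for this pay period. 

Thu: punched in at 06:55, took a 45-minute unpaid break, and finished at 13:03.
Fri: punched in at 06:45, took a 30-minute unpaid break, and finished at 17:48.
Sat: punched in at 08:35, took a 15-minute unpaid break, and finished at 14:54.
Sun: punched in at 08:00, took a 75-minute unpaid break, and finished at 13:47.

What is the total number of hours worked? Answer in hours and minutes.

26 h 32 min

Thu: 06:55–13:03 = 6 h 8 min; less 45 min break → 5 h 23 min
Fri: 06:45–17:48 = 11 h 3 min; less 30 min break → 10 h 33 min
Sat: 08:35–14:54 = 6 h 19 min; less 15 min break → 6 h 4 min
Sun: 08:00–13:47 = 5 h 47 min; less 75 min break → 4 h 32 min
Total: 5 h 23 min + 10 h 33 min + 6 h 4 min + 4 h 32 min = 26 h 32 min.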